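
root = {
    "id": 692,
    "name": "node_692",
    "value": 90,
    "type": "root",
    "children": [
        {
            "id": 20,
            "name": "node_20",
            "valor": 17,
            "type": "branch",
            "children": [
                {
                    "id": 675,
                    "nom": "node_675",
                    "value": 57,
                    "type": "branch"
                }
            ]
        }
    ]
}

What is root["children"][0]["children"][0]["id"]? 675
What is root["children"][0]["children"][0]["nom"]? "node_675"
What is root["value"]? 90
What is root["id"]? 692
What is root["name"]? "node_692"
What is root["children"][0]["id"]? 20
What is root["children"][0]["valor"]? 17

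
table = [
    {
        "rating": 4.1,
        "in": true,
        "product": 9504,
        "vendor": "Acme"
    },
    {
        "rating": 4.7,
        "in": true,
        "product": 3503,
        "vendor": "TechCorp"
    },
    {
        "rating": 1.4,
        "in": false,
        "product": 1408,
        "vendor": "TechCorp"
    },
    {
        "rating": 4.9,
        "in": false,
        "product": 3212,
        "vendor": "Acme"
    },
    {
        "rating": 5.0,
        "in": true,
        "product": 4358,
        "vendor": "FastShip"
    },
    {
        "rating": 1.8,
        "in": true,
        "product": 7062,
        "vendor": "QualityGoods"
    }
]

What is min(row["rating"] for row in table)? 1.4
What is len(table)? 6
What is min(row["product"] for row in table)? 1408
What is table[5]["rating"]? 1.8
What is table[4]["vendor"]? "FastShip"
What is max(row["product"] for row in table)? 9504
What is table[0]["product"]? 9504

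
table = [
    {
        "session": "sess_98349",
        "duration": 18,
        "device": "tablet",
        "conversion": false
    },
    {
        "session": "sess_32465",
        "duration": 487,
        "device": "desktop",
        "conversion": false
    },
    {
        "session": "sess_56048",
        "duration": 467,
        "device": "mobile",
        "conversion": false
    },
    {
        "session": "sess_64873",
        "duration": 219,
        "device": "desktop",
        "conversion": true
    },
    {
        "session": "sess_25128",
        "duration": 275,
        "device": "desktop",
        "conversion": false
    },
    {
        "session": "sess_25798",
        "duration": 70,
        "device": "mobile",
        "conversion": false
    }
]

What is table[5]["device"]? "mobile"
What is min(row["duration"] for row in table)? 18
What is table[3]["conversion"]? True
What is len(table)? 6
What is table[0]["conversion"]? False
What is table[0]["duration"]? 18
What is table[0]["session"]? "sess_98349"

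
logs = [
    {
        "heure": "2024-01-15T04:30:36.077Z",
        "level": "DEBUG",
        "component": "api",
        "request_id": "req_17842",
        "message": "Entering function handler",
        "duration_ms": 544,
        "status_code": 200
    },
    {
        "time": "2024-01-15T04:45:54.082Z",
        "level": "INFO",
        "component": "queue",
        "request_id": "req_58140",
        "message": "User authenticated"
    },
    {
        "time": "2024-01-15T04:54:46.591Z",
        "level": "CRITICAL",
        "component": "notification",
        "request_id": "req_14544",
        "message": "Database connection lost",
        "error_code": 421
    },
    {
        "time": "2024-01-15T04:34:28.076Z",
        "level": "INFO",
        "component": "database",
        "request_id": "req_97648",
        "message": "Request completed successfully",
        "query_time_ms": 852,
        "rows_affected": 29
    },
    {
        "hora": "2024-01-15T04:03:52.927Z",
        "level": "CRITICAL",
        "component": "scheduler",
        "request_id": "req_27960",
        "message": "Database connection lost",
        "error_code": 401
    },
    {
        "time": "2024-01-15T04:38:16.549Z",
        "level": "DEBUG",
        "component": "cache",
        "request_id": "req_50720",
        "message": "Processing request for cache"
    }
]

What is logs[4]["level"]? "CRITICAL"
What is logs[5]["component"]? "cache"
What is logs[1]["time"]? "2024-01-15T04:45:54.082Z"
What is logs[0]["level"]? "DEBUG"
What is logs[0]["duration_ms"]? 544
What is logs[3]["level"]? "INFO"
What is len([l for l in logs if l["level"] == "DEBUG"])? 2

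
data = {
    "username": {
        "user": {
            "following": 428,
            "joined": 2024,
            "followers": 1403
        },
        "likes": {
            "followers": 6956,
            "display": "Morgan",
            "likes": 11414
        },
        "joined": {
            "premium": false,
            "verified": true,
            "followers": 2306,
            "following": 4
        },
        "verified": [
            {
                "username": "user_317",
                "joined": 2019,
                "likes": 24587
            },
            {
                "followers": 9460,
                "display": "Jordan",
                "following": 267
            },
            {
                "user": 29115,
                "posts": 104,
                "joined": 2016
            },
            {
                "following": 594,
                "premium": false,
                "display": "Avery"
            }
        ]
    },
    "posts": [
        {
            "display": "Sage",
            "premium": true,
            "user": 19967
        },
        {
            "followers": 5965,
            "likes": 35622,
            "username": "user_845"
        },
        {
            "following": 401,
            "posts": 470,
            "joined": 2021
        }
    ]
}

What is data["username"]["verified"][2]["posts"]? 104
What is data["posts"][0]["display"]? "Sage"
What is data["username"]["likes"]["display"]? "Morgan"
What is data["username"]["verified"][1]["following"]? 267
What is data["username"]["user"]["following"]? 428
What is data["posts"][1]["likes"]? 35622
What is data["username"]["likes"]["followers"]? 6956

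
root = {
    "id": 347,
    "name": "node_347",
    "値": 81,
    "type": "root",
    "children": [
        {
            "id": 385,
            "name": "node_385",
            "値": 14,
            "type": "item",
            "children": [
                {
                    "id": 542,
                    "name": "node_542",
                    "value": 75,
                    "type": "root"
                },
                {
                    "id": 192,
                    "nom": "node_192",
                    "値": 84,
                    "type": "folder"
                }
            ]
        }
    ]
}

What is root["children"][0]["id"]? 385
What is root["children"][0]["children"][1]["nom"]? "node_192"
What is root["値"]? 81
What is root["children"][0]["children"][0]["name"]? "node_542"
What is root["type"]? "root"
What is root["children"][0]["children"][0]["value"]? 75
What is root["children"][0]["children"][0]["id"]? 542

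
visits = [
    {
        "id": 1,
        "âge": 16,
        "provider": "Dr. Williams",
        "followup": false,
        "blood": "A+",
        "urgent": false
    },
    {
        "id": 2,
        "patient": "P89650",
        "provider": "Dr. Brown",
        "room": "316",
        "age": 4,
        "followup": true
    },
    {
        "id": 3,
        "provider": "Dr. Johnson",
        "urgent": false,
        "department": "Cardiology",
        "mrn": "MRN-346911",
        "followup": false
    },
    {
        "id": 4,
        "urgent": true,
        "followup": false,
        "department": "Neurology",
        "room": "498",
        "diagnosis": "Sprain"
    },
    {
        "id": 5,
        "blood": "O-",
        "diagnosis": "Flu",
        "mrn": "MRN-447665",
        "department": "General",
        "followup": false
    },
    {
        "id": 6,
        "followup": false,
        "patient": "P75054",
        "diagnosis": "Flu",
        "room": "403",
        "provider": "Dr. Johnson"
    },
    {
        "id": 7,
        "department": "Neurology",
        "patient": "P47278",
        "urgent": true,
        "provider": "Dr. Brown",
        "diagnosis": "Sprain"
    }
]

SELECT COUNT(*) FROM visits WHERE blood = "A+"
1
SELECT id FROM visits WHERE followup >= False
[1, 2, 3, 4, 5, 6]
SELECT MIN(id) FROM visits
1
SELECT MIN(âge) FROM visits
16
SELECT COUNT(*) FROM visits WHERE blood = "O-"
1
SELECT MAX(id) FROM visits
7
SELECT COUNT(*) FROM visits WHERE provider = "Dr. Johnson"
2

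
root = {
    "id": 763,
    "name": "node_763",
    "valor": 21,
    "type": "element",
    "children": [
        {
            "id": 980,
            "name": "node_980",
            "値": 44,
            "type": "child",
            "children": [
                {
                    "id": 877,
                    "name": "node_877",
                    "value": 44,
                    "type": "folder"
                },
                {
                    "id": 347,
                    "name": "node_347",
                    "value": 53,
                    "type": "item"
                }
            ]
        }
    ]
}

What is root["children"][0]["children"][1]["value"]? 53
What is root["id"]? 763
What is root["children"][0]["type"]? "child"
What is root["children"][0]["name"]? "node_980"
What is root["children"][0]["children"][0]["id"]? 877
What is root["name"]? "node_763"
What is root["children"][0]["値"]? 44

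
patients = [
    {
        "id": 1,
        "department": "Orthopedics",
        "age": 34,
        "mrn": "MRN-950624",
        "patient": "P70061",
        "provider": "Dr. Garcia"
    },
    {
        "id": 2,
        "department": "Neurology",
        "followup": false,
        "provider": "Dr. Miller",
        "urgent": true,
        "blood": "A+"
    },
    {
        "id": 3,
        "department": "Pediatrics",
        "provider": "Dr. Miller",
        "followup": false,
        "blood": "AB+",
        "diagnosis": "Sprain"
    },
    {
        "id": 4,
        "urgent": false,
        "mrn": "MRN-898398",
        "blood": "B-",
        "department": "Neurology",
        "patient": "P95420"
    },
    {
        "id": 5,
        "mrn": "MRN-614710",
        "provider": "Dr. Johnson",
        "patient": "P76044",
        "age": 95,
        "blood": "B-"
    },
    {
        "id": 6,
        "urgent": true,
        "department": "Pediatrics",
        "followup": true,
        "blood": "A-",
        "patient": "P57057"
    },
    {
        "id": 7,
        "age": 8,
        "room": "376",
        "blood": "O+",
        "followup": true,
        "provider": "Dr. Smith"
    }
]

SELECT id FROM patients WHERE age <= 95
[1, 5, 7]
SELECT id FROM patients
[1, 2, 3, 4, 5, 6, 7]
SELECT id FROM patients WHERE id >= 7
[7]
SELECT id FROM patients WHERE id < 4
[1, 2, 3]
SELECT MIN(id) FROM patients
1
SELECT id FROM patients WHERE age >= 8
[1, 5, 7]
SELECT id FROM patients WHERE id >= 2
[2, 3, 4, 5, 6, 7]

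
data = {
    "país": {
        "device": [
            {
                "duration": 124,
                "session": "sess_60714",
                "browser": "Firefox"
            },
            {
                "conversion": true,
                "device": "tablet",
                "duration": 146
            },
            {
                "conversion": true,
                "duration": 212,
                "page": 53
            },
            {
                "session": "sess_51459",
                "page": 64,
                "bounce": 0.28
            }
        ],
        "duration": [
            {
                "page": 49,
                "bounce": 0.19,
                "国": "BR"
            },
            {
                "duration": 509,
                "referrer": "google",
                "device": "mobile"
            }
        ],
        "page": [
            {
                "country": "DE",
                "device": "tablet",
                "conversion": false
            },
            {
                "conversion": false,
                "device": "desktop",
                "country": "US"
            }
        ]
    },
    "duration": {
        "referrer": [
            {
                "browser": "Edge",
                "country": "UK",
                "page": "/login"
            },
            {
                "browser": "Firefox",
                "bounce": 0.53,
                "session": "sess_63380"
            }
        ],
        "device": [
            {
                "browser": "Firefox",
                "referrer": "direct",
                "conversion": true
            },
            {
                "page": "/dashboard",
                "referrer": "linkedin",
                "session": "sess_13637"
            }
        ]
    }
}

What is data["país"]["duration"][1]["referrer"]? "google"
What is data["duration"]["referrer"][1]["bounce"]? 0.53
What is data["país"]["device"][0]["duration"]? 124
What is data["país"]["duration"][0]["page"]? 49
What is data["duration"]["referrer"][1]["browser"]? "Firefox"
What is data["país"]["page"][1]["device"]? "desktop"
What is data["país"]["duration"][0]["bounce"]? 0.19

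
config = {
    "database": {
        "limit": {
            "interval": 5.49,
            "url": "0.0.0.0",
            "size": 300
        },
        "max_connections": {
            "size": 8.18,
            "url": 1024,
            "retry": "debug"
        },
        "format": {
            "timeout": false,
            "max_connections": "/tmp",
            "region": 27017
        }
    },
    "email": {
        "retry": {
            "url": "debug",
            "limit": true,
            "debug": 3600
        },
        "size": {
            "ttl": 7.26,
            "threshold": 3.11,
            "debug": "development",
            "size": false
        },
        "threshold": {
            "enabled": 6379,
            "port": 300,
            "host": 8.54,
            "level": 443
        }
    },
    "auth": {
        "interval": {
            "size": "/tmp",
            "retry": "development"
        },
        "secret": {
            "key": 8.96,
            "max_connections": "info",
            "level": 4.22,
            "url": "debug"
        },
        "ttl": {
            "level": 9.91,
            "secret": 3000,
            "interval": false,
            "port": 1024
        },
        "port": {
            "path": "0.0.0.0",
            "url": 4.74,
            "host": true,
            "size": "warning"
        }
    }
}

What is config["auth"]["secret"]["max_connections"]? "info"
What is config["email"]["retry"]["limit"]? True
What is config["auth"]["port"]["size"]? "warning"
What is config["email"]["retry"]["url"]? "debug"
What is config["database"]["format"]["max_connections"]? "/tmp"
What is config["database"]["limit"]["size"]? 300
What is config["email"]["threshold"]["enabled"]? 6379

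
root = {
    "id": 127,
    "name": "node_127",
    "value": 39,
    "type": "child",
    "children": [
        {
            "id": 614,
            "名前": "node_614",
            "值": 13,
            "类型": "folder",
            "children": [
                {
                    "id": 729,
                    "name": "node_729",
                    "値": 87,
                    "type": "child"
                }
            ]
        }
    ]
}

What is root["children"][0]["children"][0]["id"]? 729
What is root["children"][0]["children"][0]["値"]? 87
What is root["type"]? "child"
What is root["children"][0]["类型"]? "folder"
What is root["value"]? 39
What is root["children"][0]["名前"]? "node_614"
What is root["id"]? 127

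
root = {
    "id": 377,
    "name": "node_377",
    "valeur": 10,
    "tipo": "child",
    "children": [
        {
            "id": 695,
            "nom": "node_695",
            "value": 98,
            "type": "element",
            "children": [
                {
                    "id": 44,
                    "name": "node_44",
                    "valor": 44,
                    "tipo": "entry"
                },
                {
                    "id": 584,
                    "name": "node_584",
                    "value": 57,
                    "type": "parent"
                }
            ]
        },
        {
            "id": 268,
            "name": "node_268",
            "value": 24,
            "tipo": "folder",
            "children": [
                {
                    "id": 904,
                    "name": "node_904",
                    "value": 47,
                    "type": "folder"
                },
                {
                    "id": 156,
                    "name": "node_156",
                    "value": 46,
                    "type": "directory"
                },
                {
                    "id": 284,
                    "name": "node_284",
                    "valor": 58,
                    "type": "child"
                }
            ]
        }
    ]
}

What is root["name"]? "node_377"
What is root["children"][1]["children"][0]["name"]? "node_904"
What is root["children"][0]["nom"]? "node_695"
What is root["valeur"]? 10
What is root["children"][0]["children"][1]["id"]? 584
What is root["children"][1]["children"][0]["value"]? 47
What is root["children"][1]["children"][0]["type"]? "folder"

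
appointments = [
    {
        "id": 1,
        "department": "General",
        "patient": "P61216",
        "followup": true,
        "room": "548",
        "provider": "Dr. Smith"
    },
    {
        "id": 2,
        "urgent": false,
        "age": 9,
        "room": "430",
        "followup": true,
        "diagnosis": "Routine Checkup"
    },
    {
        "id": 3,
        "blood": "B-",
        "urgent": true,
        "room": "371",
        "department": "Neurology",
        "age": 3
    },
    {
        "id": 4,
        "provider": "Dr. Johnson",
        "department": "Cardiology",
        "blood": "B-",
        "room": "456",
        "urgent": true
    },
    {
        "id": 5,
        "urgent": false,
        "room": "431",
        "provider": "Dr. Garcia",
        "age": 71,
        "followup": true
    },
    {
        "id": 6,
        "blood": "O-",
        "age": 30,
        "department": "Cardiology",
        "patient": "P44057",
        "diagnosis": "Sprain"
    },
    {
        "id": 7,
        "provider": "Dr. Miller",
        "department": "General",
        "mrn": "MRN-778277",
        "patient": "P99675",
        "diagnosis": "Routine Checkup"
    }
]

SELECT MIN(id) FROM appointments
1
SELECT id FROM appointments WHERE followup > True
[]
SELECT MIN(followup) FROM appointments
True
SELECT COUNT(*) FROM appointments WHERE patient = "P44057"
1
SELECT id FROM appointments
[1, 2, 3, 4, 5, 6, 7]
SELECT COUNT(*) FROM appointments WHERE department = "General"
2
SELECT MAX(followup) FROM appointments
True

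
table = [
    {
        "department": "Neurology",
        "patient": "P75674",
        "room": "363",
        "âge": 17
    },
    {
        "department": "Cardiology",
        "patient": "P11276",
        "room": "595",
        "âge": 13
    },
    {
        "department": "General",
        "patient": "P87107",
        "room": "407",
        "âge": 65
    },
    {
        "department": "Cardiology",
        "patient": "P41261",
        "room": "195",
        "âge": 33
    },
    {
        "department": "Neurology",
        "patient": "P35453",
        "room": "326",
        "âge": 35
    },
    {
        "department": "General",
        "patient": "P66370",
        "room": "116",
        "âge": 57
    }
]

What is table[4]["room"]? "326"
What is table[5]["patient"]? "P66370"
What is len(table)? 6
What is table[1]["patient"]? "P11276"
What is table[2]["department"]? "General"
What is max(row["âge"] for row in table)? 65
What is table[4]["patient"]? "P35453"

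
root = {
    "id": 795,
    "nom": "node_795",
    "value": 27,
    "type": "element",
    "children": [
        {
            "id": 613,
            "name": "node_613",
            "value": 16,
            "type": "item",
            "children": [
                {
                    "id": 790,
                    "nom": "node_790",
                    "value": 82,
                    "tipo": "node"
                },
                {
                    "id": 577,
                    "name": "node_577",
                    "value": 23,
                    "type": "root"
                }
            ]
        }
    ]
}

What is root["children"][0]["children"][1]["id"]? 577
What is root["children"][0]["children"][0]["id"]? 790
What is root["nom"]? "node_795"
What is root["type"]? "element"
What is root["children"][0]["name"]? "node_613"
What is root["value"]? 27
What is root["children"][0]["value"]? 16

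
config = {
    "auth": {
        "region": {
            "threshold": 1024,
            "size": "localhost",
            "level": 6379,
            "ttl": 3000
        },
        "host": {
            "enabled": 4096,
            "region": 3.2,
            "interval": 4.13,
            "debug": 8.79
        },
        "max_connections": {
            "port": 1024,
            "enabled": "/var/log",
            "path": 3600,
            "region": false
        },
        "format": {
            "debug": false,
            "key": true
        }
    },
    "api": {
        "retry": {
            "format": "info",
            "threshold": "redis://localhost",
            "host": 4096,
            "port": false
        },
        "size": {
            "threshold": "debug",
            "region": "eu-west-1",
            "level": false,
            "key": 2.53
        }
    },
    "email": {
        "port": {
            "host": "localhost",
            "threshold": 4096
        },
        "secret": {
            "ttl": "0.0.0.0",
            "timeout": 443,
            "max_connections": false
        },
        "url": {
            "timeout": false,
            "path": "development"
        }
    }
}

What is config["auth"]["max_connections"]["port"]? 1024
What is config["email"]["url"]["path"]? "development"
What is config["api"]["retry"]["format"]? "info"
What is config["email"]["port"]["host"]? "localhost"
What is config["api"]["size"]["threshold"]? "debug"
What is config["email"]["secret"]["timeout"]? 443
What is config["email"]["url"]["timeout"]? False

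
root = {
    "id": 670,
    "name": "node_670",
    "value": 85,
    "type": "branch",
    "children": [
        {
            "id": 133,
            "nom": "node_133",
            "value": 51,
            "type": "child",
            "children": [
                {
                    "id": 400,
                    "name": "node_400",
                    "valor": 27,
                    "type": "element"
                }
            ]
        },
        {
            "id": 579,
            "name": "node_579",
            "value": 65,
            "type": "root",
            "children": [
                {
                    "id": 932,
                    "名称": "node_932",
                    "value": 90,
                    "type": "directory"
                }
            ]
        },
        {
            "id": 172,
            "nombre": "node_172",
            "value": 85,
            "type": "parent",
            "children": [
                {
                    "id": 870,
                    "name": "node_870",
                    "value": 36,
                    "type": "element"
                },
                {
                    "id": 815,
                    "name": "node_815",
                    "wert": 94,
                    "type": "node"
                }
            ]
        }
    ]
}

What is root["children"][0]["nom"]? "node_133"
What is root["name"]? "node_670"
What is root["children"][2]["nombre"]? "node_172"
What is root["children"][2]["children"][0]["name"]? "node_870"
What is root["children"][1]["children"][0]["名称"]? "node_932"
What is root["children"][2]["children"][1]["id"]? 815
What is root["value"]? 85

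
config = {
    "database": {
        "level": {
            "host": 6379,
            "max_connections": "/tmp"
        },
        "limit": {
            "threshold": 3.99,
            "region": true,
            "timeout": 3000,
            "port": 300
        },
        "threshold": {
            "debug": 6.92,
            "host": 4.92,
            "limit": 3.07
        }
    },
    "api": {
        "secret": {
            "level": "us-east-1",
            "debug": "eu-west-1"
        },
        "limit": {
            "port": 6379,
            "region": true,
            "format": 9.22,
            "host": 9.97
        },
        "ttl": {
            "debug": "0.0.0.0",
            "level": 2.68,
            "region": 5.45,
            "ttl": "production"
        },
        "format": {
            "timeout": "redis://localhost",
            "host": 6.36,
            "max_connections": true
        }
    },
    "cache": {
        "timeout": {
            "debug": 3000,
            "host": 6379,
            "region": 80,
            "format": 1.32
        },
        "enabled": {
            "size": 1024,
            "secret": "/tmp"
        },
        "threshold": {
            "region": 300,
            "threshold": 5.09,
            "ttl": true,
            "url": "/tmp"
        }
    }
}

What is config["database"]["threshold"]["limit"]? 3.07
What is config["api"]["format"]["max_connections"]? True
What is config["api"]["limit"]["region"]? True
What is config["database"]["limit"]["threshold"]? 3.99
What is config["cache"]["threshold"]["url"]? "/tmp"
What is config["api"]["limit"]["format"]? 9.22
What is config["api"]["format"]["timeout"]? "redis://localhost"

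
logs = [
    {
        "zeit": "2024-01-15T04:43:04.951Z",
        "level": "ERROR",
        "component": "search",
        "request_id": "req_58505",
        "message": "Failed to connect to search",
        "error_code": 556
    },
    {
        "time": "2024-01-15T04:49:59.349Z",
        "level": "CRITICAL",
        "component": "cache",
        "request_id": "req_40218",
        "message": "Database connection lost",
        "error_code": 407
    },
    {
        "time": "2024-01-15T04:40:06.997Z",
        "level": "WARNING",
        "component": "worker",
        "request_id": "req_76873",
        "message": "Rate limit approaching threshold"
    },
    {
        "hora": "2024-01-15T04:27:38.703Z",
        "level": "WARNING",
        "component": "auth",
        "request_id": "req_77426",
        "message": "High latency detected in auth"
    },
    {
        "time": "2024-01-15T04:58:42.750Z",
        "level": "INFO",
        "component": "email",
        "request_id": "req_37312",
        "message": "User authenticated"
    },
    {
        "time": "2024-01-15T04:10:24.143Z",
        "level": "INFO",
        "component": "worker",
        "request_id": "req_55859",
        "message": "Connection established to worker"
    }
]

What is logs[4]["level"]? "INFO"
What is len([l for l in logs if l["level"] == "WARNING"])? 2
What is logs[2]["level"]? "WARNING"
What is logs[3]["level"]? "WARNING"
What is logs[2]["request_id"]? "req_76873"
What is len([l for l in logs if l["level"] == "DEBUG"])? 0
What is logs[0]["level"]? "ERROR"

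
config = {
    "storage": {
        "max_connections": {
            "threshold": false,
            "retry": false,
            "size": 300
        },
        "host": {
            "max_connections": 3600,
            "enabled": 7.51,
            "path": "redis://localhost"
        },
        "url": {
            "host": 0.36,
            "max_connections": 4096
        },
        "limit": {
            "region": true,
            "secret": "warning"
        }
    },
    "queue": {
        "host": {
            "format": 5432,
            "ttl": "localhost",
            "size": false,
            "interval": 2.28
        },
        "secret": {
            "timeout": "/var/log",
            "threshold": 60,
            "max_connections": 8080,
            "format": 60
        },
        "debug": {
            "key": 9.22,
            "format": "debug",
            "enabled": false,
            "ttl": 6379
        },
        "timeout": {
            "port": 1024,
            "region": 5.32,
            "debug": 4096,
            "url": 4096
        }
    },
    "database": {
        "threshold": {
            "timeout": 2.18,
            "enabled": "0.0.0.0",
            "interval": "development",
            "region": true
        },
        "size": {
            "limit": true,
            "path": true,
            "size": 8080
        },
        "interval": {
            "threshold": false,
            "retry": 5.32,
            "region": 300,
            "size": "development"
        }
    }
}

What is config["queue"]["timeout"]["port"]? 1024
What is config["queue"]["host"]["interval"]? 2.28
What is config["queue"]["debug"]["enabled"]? False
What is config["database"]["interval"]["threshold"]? False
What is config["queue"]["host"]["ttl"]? "localhost"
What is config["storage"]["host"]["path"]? "redis://localhost"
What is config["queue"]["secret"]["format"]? 60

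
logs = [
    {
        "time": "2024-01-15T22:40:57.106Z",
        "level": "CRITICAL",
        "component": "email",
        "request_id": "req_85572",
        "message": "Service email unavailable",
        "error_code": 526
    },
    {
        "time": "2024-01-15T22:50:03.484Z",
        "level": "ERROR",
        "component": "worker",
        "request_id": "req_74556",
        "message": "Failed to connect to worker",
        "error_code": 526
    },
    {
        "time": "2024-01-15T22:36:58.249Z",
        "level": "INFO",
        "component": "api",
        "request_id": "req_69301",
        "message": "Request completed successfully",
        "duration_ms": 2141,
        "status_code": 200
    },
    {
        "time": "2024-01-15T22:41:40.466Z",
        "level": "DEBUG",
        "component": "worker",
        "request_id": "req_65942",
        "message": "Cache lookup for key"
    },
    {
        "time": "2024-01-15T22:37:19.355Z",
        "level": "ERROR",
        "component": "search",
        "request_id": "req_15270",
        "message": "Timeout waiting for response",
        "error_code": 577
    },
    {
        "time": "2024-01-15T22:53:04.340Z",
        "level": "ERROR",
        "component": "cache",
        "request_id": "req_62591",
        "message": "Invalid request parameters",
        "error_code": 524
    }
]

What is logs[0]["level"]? "CRITICAL"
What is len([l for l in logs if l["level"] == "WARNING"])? 0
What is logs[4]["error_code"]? 577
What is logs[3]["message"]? "Cache lookup for key"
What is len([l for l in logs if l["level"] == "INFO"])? 1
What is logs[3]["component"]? "worker"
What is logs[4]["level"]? "ERROR"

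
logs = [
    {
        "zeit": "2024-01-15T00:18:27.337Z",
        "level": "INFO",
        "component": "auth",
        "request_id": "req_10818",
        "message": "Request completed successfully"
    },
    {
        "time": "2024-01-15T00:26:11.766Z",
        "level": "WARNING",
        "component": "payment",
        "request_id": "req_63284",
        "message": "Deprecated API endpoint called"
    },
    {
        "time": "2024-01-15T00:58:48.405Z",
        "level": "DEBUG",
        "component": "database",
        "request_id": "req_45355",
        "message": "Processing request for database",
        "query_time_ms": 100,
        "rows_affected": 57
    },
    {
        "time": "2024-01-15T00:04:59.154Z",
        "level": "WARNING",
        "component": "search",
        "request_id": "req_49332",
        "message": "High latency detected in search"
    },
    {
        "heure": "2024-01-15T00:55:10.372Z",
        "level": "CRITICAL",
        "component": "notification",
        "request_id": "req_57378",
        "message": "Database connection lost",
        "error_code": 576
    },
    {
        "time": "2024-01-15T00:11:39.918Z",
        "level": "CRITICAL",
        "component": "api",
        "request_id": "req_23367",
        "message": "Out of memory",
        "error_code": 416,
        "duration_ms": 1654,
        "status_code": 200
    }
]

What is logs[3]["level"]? "WARNING"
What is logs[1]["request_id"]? "req_63284"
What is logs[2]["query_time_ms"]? 100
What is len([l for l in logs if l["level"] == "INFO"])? 1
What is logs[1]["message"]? "Deprecated API endpoint called"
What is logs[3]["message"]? "High latency detected in search"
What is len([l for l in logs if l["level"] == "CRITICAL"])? 2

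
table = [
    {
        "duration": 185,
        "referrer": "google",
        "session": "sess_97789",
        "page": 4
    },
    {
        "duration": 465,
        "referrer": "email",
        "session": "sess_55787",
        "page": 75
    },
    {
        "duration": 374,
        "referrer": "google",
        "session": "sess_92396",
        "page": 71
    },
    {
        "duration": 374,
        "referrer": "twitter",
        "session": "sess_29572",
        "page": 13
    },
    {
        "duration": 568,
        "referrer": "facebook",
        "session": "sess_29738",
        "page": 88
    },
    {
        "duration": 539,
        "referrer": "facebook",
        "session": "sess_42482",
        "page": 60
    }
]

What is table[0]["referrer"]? "google"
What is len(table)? 6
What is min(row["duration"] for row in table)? 185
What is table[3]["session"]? "sess_29572"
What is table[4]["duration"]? 568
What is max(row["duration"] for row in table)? 568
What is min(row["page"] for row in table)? 4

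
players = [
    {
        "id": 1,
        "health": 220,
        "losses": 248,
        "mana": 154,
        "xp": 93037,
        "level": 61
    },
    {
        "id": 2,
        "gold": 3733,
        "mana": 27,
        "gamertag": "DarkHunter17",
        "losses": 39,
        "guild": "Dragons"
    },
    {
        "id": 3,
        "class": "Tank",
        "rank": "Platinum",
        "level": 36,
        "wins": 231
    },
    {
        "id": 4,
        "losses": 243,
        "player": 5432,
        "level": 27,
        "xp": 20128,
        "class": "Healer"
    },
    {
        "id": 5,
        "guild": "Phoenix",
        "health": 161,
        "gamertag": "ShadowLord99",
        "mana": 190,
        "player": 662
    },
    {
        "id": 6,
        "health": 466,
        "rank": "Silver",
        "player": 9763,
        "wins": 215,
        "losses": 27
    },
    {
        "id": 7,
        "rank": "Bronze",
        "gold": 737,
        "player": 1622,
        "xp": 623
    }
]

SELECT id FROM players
[1, 2, 3, 4, 5, 6, 7]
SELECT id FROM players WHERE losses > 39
[1, 4]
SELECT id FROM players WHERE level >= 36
[1, 3]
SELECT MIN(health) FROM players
161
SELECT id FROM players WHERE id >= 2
[2, 3, 4, 5, 6, 7]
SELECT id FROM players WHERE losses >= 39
[1, 2, 4]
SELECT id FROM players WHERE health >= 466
[6]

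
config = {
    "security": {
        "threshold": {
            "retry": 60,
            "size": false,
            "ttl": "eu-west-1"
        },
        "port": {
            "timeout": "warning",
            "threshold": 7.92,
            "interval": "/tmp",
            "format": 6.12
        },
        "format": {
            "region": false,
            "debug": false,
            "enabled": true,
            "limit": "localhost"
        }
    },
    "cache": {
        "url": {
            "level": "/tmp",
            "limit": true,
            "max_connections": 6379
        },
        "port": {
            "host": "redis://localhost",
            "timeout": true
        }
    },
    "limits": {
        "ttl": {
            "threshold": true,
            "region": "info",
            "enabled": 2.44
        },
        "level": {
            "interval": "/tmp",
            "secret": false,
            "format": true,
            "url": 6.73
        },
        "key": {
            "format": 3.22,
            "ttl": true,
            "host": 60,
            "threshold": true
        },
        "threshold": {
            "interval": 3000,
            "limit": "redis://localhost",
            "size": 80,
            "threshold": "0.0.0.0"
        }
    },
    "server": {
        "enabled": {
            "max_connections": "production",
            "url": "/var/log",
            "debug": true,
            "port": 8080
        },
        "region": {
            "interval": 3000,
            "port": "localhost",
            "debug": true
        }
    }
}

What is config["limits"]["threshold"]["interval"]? 3000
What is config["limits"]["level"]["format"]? True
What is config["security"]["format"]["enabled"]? True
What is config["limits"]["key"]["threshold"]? True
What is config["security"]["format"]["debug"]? False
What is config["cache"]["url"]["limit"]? True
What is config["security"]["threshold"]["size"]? False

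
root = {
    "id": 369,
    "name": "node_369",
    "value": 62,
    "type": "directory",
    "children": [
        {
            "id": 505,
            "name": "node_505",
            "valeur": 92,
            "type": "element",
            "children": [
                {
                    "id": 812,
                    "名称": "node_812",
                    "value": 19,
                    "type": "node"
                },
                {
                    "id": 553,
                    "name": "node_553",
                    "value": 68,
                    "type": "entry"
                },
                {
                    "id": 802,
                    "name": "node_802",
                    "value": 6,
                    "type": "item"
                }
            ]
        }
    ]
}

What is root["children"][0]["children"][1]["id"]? 553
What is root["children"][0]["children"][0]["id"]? 812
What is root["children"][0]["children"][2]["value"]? 6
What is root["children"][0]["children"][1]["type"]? "entry"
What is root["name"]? "node_369"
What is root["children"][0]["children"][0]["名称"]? "node_812"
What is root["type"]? "directory"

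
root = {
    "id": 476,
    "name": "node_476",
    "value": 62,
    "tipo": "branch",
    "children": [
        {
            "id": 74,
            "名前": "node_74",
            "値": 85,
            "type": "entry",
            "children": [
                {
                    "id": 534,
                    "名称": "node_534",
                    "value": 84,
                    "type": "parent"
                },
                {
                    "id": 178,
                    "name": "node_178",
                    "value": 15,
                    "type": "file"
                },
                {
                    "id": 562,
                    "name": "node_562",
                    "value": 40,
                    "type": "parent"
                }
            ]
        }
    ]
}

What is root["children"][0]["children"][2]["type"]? "parent"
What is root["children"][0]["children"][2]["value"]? 40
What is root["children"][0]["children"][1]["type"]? "file"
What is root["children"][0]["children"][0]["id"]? 534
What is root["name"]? "node_476"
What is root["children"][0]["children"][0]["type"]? "parent"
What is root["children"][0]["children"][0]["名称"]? "node_534"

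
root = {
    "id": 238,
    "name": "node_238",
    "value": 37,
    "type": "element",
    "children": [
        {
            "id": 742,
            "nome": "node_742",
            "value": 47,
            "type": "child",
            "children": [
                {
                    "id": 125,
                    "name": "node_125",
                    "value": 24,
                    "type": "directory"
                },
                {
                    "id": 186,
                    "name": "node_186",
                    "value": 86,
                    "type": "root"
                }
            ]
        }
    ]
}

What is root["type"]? "element"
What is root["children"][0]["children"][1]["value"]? 86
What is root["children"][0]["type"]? "child"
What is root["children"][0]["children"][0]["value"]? 24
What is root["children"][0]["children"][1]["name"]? "node_186"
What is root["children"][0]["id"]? 742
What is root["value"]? 37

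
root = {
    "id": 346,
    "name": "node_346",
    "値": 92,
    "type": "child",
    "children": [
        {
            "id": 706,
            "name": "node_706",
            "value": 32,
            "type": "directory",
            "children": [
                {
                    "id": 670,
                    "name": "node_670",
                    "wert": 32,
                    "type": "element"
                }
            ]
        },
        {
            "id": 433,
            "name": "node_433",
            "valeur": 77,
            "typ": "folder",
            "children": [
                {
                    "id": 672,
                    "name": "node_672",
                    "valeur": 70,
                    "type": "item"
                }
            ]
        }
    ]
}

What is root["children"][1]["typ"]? "folder"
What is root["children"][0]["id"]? 706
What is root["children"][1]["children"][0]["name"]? "node_672"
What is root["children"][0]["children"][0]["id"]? 670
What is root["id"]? 346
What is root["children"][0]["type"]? "directory"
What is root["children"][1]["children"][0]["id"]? 672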